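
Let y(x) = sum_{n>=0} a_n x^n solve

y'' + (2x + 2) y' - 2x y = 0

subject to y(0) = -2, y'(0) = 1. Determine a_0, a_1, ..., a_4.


Ansatz: y(x) = sum_{n>=0} a_n x^n, so y'(x) = sum_{n>=1} n a_n x^(n-1) and y''(x) = sum_{n>=2} n(n-1) a_n x^(n-2).
Substitute into P(x) y'' + Q(x) y' + R(x) y = 0 with P(x) = 1, Q(x) = 2x + 2, R(x) = -2x, and match powers of x.
Initial conditions: a_0 = -2, a_1 = 1.
Setting the coefficient of each power of x to zero and solving order by order (substituting the coefficients already found):
  x^0: 2 a_2 + 2 a_1 = 0  ->  2 a_2 = -2 a_1 = -2  ->  a_2 = -1
  x^1: 6 a_3 + 4 a_2 + 2 a_1 - 2 a_0 = 0  ->  6 a_3 = -4 a_2 - 2 a_1 + 2 a_0 = -2  ->  a_3 = -1/3
  x^2: 12 a_4 + 6 a_3 + 4 a_2 - 2 a_1 = 0  ->  12 a_4 = -6 a_3 - 4 a_2 + 2 a_1 = 8  ->  a_4 = 2/3
Truncated series: y(x) = -2 + x - x^2 - (1/3) x^3 + (2/3) x^4 + O(x^5).

a_0 = -2; a_1 = 1; a_2 = -1; a_3 = -1/3; a_4 = 2/3


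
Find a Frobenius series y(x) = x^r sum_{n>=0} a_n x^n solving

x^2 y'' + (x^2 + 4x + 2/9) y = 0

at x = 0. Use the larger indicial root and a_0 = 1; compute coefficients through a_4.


Write in Frobenius form y'' + (p(x)/x) y' + (q(x)/x^2) y = 0:
  p(x) = 0,  q(x) = x^2 + 4x + 2/9.
Indicial equation: r(r-1) + (0) r + (2/9) = 0 -> roots r_1 = 2/3, r_2 = 1/3.
Take r = r_1 = 2/3. Let y(x) = x^r sum_{n>=0} a_n x^n with a_0 = 1.
Substitute y = x^r sum a_n x^n and match x^{r+n}. The recurrence is
  D(n) a_n + 4 a_{n-1} + 1 a_{n-2} = 0,  where D(n) = (r+n)(r+n-1) + (0)(r+n) + (2/9).
  a_n = [-4 a_{n-1} - 1 a_{n-2}] / D(n).
Since the indicial polynomial factors as (r - r_1)(r - r_2), D(n) = (r_1 + n - r_1)(r_1 + n - r_2) = n(n + 1/3).
Evaluating step by step (a_0 = 1):
  n = 1: D(1) = 1(1 + 1/3) = 4/3; numerator = -4(1) = -4; a_1 = (-4)/(4/3) = -3
  n = 2: D(2) = 2(2 + 1/3) = 14/3; numerator = -4(-3) - 1(1) = 11; a_2 = (11)/(14/3) = 33/14
  n = 3: D(3) = 3(3 + 1/3) = 10; numerator = -4(33/14) - 1(-3) = -45/7; a_3 = (-45/7)/(10) = -9/14
  n = 4: D(4) = 4(4 + 1/3) = 52/3; numerator = -4(-9/14) - 1(33/14) = 3/14; a_4 = (3/14)/(52/3) = 9/728

r = 2/3; a_0 = 1; a_1 = -3; a_2 = 33/14; a_3 = -9/14; a_4 = 9/728


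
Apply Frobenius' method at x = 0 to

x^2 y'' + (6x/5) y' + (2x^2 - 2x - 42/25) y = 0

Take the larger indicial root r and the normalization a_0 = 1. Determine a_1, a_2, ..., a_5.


Write in Frobenius form y'' + (p(x)/x) y' + (q(x)/x^2) y = 0:
  p(x) = 6/5,  q(x) = 2x^2 - 2x - 42/25.
Indicial equation: r(r-1) + (6/5) r + (-42/25) = 0 -> roots r_1 = 6/5, r_2 = -7/5.
Take r = r_1 = 6/5. Let y(x) = x^r sum_{n>=0} a_n x^n with a_0 = 1.
Substitute y = x^r sum a_n x^n and match x^{r+n}. The recurrence is
  D(n) a_n - 2 a_{n-1} + 2 a_{n-2} = 0,  where D(n) = (r+n)(r+n-1) + (6/5)(r+n) + (-42/25).
  a_n = [2 a_{n-1} - 2 a_{n-2}] / D(n).
Since the indicial polynomial factors as (r - r_1)(r - r_2), D(n) = (r_1 + n - r_1)(r_1 + n - r_2) = n(n + 13/5).
Evaluating step by step (a_0 = 1):
  n = 1: D(1) = 1(1 + 13/5) = 18/5; numerator = 2(1) = 2; a_1 = (2)/(18/5) = 5/9
  n = 2: D(2) = 2(2 + 13/5) = 46/5; numerator = 2(5/9) - 2(1) = -8/9; a_2 = (-8/9)/(46/5) = -20/207
  n = 3: D(3) = 3(3 + 13/5) = 84/5; numerator = 2(-20/207) - 2(5/9) = -30/23; a_3 = (-30/23)/(84/5) = -25/322
  n = 4: D(4) = 4(4 + 13/5) = 132/5; numerator = 2(-25/322) - 2(-20/207) = 55/1449; a_4 = (55/1449)/(132/5) = 25/17388
  n = 5: D(5) = 5(5 + 13/5) = 38; numerator = 2(25/17388) - 2(-25/322) = 1375/8694; a_5 = (1375/8694)/(38) = 1375/330372

r = 6/5; a_0 = 1; a_1 = 5/9; a_2 = -20/207; a_3 = -25/322; a_4 = 25/17388; a_5 = 1375/330372


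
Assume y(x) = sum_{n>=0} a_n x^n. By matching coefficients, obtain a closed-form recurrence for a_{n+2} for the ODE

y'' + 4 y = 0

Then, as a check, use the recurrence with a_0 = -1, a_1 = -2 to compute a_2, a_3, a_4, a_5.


Substitute y = sum_n a_n x^n into y'' + (const) y = 0.
y''(x) = sum_{n>=0} (n+2)(n+1) a_{n+2} x^n.
The ODE becomes sum_n [(n+2)(n+1) a_{n+2} + 4 a_n] x^n = 0.
Setting each coefficient to zero gives the recurrence:
  (n+2)(n+1) a_{n+2} + 4 a_n = 0,
  a_{n+2} = -4 / ((n+1)(n+2)) a_n.

Check with a_0 = -1, a_1 = -2 (apply the recurrence for n = 0, 1, 2, 3): a_0 = -1, a_1 = -2, a_2 = 2, a_3 = 4/3, a_4 = -2/3, a_5 = -4/15.

a_{n+2} = -4/((n+1)(n+2)) * a_n; check: a_0 = -1, a_1 = -2, a_2 = 2, a_3 = 4/3, a_4 = -2/3, a_5 = -4/15


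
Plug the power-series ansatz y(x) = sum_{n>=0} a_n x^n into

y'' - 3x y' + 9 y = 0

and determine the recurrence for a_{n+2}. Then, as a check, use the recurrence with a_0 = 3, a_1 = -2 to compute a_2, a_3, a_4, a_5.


Substitute y = sum_n a_n x^n.
y''(x) has coefficient (n+2)(n+1) a_{n+2} at x^n;
-3 x y'(x) has coefficient -3 n a_n at x^n (shift);
9 y(x) has coefficient 9 a_n at x^n.
Matching x^n: (n+2)(n+1) a_{n+2} + (-3n + 9) a_n = 0.
Thus a_{n+2} = (3n - 9) / ((n+1)(n+2)) * a_n.

Check with a_0 = 3, a_1 = -2 (apply the recurrence for n = 0, 1, 2, 3): a_0 = 3, a_1 = -2, a_2 = -27/2, a_3 = 2, a_4 = 27/8, a_5 = 0.

a_(n+2) = (3n - 9) / ((n+1)(n+2)) * a_n; check: a_0 = 3, a_1 = -2, a_2 = -27/2, a_3 = 2, a_4 = 27/8, a_5 = 0


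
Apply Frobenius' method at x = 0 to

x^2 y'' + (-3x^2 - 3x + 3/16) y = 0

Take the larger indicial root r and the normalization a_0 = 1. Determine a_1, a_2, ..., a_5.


Write in Frobenius form y'' + (p(x)/x) y' + (q(x)/x^2) y = 0:
  p(x) = 0,  q(x) = -3x^2 - 3x + 3/16.
Indicial equation: r(r-1) + (0) r + (3/16) = 0 -> roots r_1 = 3/4, r_2 = 1/4.
Take r = r_1 = 3/4. Let y(x) = x^r sum_{n>=0} a_n x^n with a_0 = 1.
Substitute y = x^r sum a_n x^n and match x^{r+n}. The recurrence is
  D(n) a_n - 3 a_{n-1} - 3 a_{n-2} = 0,  where D(n) = (r+n)(r+n-1) + (0)(r+n) + (3/16).
  a_n = [3 a_{n-1} + 3 a_{n-2}] / D(n).
Since the indicial polynomial factors as (r - r_1)(r - r_2), D(n) = (r_1 + n - r_1)(r_1 + n - r_2) = n(n + 1/2).
Evaluating step by step (a_0 = 1):
  n = 1: D(1) = 1(1 + 1/2) = 3/2; numerator = 3(1) = 3; a_1 = (3)/(3/2) = 2
  n = 2: D(2) = 2(2 + 1/2) = 5; numerator = 3(2) + 3(1) = 9; a_2 = (9)/(5) = 9/5
  n = 3: D(3) = 3(3 + 1/2) = 21/2; numerator = 3(9/5) + 3(2) = 57/5; a_3 = (57/5)/(21/2) = 38/35
  n = 4: D(4) = 4(4 + 1/2) = 18; numerator = 3(38/35) + 3(9/5) = 303/35; a_4 = (303/35)/(18) = 101/210
  n = 5: D(5) = 5(5 + 1/2) = 55/2; numerator = 3(101/210) + 3(38/35) = 47/10; a_5 = (47/10)/(55/2) = 47/275

r = 3/4; a_0 = 1; a_1 = 2; a_2 = 9/5; a_3 = 38/35; a_4 = 101/210; a_5 = 47/275


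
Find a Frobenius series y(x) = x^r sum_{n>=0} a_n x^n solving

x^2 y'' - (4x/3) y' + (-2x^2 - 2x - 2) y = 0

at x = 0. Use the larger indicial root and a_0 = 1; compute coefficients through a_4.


Write in Frobenius form y'' + (p(x)/x) y' + (q(x)/x^2) y = 0:
  p(x) = -4/3,  q(x) = -2x^2 - 2x - 2.
Indicial equation: r(r-1) + (-4/3) r + (-2) = 0 -> roots r_1 = 3, r_2 = -2/3.
Take r = r_1 = 3. Let y(x) = x^r sum_{n>=0} a_n x^n with a_0 = 1.
Substitute y = x^r sum a_n x^n and match x^{r+n}. The recurrence is
  D(n) a_n - 2 a_{n-1} - 2 a_{n-2} = 0,  where D(n) = (r+n)(r+n-1) + (-4/3)(r+n) + (-2).
  a_n = [2 a_{n-1} + 2 a_{n-2}] / D(n).
Since the indicial polynomial factors as (r - r_1)(r - r_2), D(n) = (r_1 + n - r_1)(r_1 + n - r_2) = n(n + 11/3).
Evaluating step by step (a_0 = 1):
  n = 1: D(1) = 1(1 + 11/3) = 14/3; numerator = 2(1) = 2; a_1 = (2)/(14/3) = 3/7
  n = 2: D(2) = 2(2 + 11/3) = 34/3; numerator = 2(3/7) + 2(1) = 20/7; a_2 = (20/7)/(34/3) = 30/119
  n = 3: D(3) = 3(3 + 11/3) = 20; numerator = 2(30/119) + 2(3/7) = 162/119; a_3 = (162/119)/(20) = 81/1190
  n = 4: D(4) = 4(4 + 11/3) = 92/3; numerator = 2(81/1190) + 2(30/119) = 381/595; a_4 = (381/595)/(92/3) = 1143/54740

r = 3; a_0 = 1; a_1 = 3/7; a_2 = 30/119; a_3 = 81/1190; a_4 = 1143/54740


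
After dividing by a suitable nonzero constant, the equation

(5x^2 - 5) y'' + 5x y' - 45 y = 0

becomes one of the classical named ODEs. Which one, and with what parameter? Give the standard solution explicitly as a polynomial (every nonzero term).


All three coefficients share the factor -5; dividing through by -5 gives  (1 - x^2) y'' - x y' + 9 y = 0.
This matches the Chebyshev equation (1 - x^2) y'' - x y' + n^2 y = 0 (note the -x y' term, not -2x y') with n^2 = 9, so n = 3; the polynomial solution is T_3(x).
With y = sum_k a_k x^k, matching x^k gives (k+2)(k+1) a_{k+2} = (k^2 - n^2) a_k = (k - 3)(k + 3) a_k. The right side vanishes at k = 3, so the series with the parity of 3 terminates at degree 3.
Standard normalization: leading coefficient of T_n is 2^(n-1), so a_3 = 2^2 = 4. Work downward with a_k = (k+1)(k+2) a_{k+2} / ((k - 3)(k + 3)):
  a_1 = (2)(3)(4) / ((1 - 3)(1 + 3)) = 24/(-8) = -3
Hence T_3(x) = 4 x^3 - 3 x.

T_3(x); series = 4 x^3 - 3 x


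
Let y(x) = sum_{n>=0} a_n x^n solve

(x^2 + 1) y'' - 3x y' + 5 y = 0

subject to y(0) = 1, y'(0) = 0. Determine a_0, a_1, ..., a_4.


Ansatz: y(x) = sum_{n>=0} a_n x^n, so y'(x) = sum_{n>=1} n a_n x^(n-1) and y''(x) = sum_{n>=2} n(n-1) a_n x^(n-2).
Substitute into P(x) y'' + Q(x) y' + R(x) y = 0 with P(x) = x^2 + 1, Q(x) = -3x, R(x) = 5, and match powers of x.
Initial conditions: a_0 = 1, a_1 = 0.
Setting the coefficient of each power of x to zero and solving order by order (substituting the coefficients already found):
  x^0: 2 a_2 + 5 a_0 = 0  ->  2 a_2 = -5 a_0 = -5  ->  a_2 = -5/2
  x^1: 6 a_3 + 2 a_1 = 0  ->  6 a_3 = -2 a_1 = 0  ->  a_3 = 0
  x^2: 12 a_4 + a_2 = 0  ->  12 a_4 = -a_2 = 5/2  ->  a_4 = 5/24
Truncated series: y(x) = 1 - (5/2) x^2 + (5/24) x^4 + O(x^5).

a_0 = 1; a_1 = 0; a_2 = -5/2; a_3 = 0; a_4 = 5/24


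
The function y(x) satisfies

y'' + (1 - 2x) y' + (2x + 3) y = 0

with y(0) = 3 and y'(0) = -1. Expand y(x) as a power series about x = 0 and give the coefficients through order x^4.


Ansatz: y(x) = sum_{n>=0} a_n x^n, so y'(x) = sum_{n>=1} n a_n x^(n-1) and y''(x) = sum_{n>=2} n(n-1) a_n x^(n-2).
Substitute into P(x) y'' + Q(x) y' + R(x) y = 0 with P(x) = 1, Q(x) = 1 - 2x, R(x) = 2x + 3, and match powers of x.
Initial conditions: a_0 = 3, a_1 = -1.
Setting the coefficient of each power of x to zero and solving order by order (substituting the coefficients already found):
  x^0: 2 a_2 + a_1 + 3 a_0 = 0  ->  2 a_2 = -a_1 - 3 a_0 = -8  ->  a_2 = -4
  x^1: 6 a_3 + 2 a_2 + a_1 + 2 a_0 = 0  ->  6 a_3 = -2 a_2 - a_1 - 2 a_0 = 3  ->  a_3 = 1/2
  x^2: 12 a_4 + 3 a_3 - a_2 + 2 a_1 = 0  ->  12 a_4 = -3 a_3 + a_2 - 2 a_1 = -7/2  ->  a_4 = -7/24
Truncated series: y(x) = 3 - x - 4 x^2 + (1/2) x^3 - (7/24) x^4 + O(x^5).

a_0 = 3; a_1 = -1; a_2 = -4; a_3 = 1/2; a_4 = -7/24


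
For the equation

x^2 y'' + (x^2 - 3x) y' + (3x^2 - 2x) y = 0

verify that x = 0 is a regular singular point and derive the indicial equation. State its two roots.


Divide by x^2 to reach normal form y'' + P_1(x) y' + P_2(x) y = 0 with P_1(x) = 1 - 3/x and P_2(x) = 3 - 2/x.
x = 0 is a singular point because the y'-coefficient 1 - 3/x has a pole at x = 0 and the y-coefficient 3 - 2/x has a pole at x = 0.
It is a regular singular point because x P_1(x) = p(x) = x - 3 and x^2 P_2(x) = q(x) = 3x^2 - 2x are polynomials, hence analytic at x = 0.
p(0) = -3,  q(0) = 0.
Indicial equation: r(r-1) + p(0) r + q(0) = 0, i.e. r^2 + (p(0) - 1) r + q(0) = 0, i.e. r^2 - 4 r = 0.
Discriminant: (-4)^2 - 4(0) = 16, so r = (4 ± 4)/2.
Solving: r_1 = 4, r_2 = 0.

indicial: r^2 - 4 r = 0; roots r_1 = 4, r_2 = 0


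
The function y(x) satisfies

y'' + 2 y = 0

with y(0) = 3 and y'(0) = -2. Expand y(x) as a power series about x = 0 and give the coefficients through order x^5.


Ansatz: y(x) = sum_{n>=0} a_n x^n, so y'(x) = sum_{n>=1} n a_n x^(n-1) and y''(x) = sum_{n>=2} n(n-1) a_n x^(n-2).
Substitute into P(x) y'' + Q(x) y' + R(x) y = 0 with P(x) = 1, Q(x) = 0, R(x) = 2, and match powers of x.
Initial conditions: a_0 = 3, a_1 = -2.
Setting the coefficient of each power of x to zero and solving order by order (substituting the coefficients already found):
  x^0: 2 a_2 + 2 a_0 = 0  ->  2 a_2 = -2 a_0 = -6  ->  a_2 = -3
  x^1: 6 a_3 + 2 a_1 = 0  ->  6 a_3 = -2 a_1 = 4  ->  a_3 = 2/3
  x^2: 12 a_4 + 2 a_2 = 0  ->  12 a_4 = -2 a_2 = 6  ->  a_4 = 1/2
  x^3: 20 a_5 + 2 a_3 = 0  ->  20 a_5 = -2 a_3 = -4/3  ->  a_5 = -1/15
Truncated series: y(x) = 3 - 2 x - 3 x^2 + (2/3) x^3 + (1/2) x^4 - (1/15) x^5 + O(x^6).

a_0 = 3; a_1 = -2; a_2 = -3; a_3 = 2/3; a_4 = 1/2; a_5 = -1/15


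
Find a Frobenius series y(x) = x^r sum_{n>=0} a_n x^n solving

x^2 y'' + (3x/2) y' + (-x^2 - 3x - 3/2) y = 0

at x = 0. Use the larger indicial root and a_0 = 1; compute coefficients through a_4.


Write in Frobenius form y'' + (p(x)/x) y' + (q(x)/x^2) y = 0:
  p(x) = 3/2,  q(x) = -x^2 - 3x - 3/2.
Indicial equation: r(r-1) + (3/2) r + (-3/2) = 0 -> roots r_1 = 1, r_2 = -3/2.
Take r = r_1 = 1. Let y(x) = x^r sum_{n>=0} a_n x^n with a_0 = 1.
Substitute y = x^r sum a_n x^n and match x^{r+n}. The recurrence is
  D(n) a_n - 3 a_{n-1} - 1 a_{n-2} = 0,  where D(n) = (r+n)(r+n-1) + (3/2)(r+n) + (-3/2).
  a_n = [3 a_{n-1} + 1 a_{n-2}] / D(n).
Since the indicial polynomial factors as (r - r_1)(r - r_2), D(n) = (r_1 + n - r_1)(r_1 + n - r_2) = n(n + 5/2).
Evaluating step by step (a_0 = 1):
  n = 1: D(1) = 1(1 + 5/2) = 7/2; numerator = 3(1) = 3; a_1 = (3)/(7/2) = 6/7
  n = 2: D(2) = 2(2 + 5/2) = 9; numerator = 3(6/7) + 1(1) = 25/7; a_2 = (25/7)/(9) = 25/63
  n = 3: D(3) = 3(3 + 5/2) = 33/2; numerator = 3(25/63) + 1(6/7) = 43/21; a_3 = (43/21)/(33/2) = 86/693
  n = 4: D(4) = 4(4 + 5/2) = 26; numerator = 3(86/693) + 1(25/63) = 533/693; a_4 = (533/693)/(26) = 41/1386

r = 1; a_0 = 1; a_1 = 6/7; a_2 = 25/63; a_3 = 86/693; a_4 = 41/1386


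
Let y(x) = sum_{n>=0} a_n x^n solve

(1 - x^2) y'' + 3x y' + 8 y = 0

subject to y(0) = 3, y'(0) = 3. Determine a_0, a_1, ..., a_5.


Ansatz: y(x) = sum_{n>=0} a_n x^n, so y'(x) = sum_{n>=1} n a_n x^(n-1) and y''(x) = sum_{n>=2} n(n-1) a_n x^(n-2).
Substitute into P(x) y'' + Q(x) y' + R(x) y = 0 with P(x) = 1 - x^2, Q(x) = 3x, R(x) = 8, and match powers of x.
Initial conditions: a_0 = 3, a_1 = 3.
Setting the coefficient of each power of x to zero and solving order by order (substituting the coefficients already found):
  x^0: 2 a_2 + 8 a_0 = 0  ->  2 a_2 = -8 a_0 = -24  ->  a_2 = -12
  x^1: 6 a_3 + 11 a_1 = 0  ->  6 a_3 = -11 a_1 = -33  ->  a_3 = -11/2
  x^2: 12 a_4 + 12 a_2 = 0  ->  12 a_4 = -12 a_2 = 144  ->  a_4 = 12
  x^3: 20 a_5 + 11 a_3 = 0  ->  20 a_5 = -11 a_3 = 121/2  ->  a_5 = 121/40
Truncated series: y(x) = 3 + 3 x - 12 x^2 - (11/2) x^3 + 12 x^4 + (121/40) x^5 + O(x^6).

a_0 = 3; a_1 = 3; a_2 = -12; a_3 = -11/2; a_4 = 12; a_5 = 121/40


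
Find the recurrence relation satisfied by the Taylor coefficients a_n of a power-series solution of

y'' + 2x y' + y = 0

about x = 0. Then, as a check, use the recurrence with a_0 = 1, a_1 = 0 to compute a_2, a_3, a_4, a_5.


Substitute y = sum_n a_n x^n.
y''(x) has coefficient (n+2)(n+1) a_{n+2} at x^n;
2 x y'(x) has coefficient 2 n a_n at x^n (shift);
y(x) has coefficient 1 a_n at x^n.
Matching x^n: (n+2)(n+1) a_{n+2} + (2n + 1) a_n = 0.
Thus a_{n+2} = (-2n - 1) / ((n+1)(n+2)) * a_n.

Check with a_0 = 1, a_1 = 0 (apply the recurrence for n = 0, 1, 2, 3): a_0 = 1, a_1 = 0, a_2 = -1/2, a_3 = 0, a_4 = 5/24, a_5 = 0.

a_(n+2) = (-2n - 1) / ((n+1)(n+2)) * a_n; check: a_0 = 1, a_1 = 0, a_2 = -1/2, a_3 = 0, a_4 = 5/24, a_5 = 0


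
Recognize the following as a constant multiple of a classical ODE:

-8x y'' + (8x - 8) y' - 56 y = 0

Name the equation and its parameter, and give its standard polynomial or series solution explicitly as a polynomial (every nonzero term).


All three coefficients share the factor -8; dividing through by -8 gives  x y'' + (1 - x) y' + 7 y = 0.
This matches the Laguerre equation x y'' + (1 - x) y' + n y = 0 with n = 7; the polynomial solution is L_7(x).
With y = sum_k a_k x^k, matching x^k gives (k+1)k a_{k+1} + (k+1) a_{k+1} - k a_k + n a_k = 0, i.e. (k+1)^2 a_{k+1} = (k - n) a_k = (k - 7) a_k. The right side vanishes at k = 7, so the series terminates at degree 7.
Standard normalization L_n(0) = 1 gives a_0 = 1. Work upward with a_{k+1} = (k - 7) a_k / (k+1)^2:
  a_1 = (0 - 7)(1) / 1^2 = -7/1 = -7
  a_2 = (1 - 7)(-7) / 2^2 = 42/4 = 21/2
  a_3 = (2 - 7)(21/2) / 3^2 = (-105/2)/9 = -35/6
  a_4 = (3 - 7)(-35/6) / 4^2 = (70/3)/16 = 35/24
  a_5 = (4 - 7)(35/24) / 5^2 = (-35/8)/25 = -7/40
  a_6 = (5 - 7)(-7/40) / 6^2 = (7/20)/36 = 7/720
  a_7 = (6 - 7)(7/720) / 7^2 = (-7/720)/49 = -1/5040
Hence L_7(x) = -x^7/5040 + 7 x^6/720 - 7 x^5/40 + 35 x^4/24 - 35 x^3/6 + 21 x^2/2 - 7 x + 1.

L_7(x); series = -x^7/5040 + 7 x^6/720 - 7 x^5/40 + 35 x^4/24 - 35 x^3/6 + 21 x^2/2 - 7 x + 1


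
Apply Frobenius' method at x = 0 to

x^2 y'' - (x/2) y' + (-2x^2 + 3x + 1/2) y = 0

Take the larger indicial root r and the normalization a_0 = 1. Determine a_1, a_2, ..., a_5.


Write in Frobenius form y'' + (p(x)/x) y' + (q(x)/x^2) y = 0:
  p(x) = -1/2,  q(x) = -2x^2 + 3x + 1/2.
Indicial equation: r(r-1) + (-1/2) r + (1/2) = 0 -> roots r_1 = 1, r_2 = 1/2.
Take r = r_1 = 1. Let y(x) = x^r sum_{n>=0} a_n x^n with a_0 = 1.
Substitute y = x^r sum a_n x^n and match x^{r+n}. The recurrence is
  D(n) a_n + 3 a_{n-1} - 2 a_{n-2} = 0,  where D(n) = (r+n)(r+n-1) + (-1/2)(r+n) + (1/2).
  a_n = [-3 a_{n-1} + 2 a_{n-2}] / D(n).
Since the indicial polynomial factors as (r - r_1)(r - r_2), D(n) = (r_1 + n - r_1)(r_1 + n - r_2) = n(n + 1/2).
Evaluating step by step (a_0 = 1):
  n = 1: D(1) = 1(1 + 1/2) = 3/2; numerator = -3(1) = -3; a_1 = (-3)/(3/2) = -2
  n = 2: D(2) = 2(2 + 1/2) = 5; numerator = -3(-2) + 2(1) = 8; a_2 = (8)/(5) = 8/5
  n = 3: D(3) = 3(3 + 1/2) = 21/2; numerator = -3(8/5) + 2(-2) = -44/5; a_3 = (-44/5)/(21/2) = -88/105
  n = 4: D(4) = 4(4 + 1/2) = 18; numerator = -3(-88/105) + 2(8/5) = 40/7; a_4 = (40/7)/(18) = 20/63
  n = 5: D(5) = 5(5 + 1/2) = 55/2; numerator = -3(20/63) + 2(-88/105) = -92/35; a_5 = (-92/35)/(55/2) = -184/1925

r = 1; a_0 = 1; a_1 = -2; a_2 = 8/5; a_3 = -88/105; a_4 = 20/63; a_5 = -184/1925


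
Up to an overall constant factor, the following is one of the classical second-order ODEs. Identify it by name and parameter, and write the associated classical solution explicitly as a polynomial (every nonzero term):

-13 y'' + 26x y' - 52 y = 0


All three coefficients share the factor -13; dividing through by -13 gives  y'' - 2x y' + 4 y = 0.
This matches the Hermite equation y'' - 2x y' + 2n y = 0 with 2n = 4, so n = 2; the polynomial solution is H_2(x).
With y = sum_k a_k x^k, matching x^k gives (k+2)(k+1) a_{k+2} = 2(k - n) a_k = 2(k - 2) a_k. The right side vanishes at k = 2, so the series with the parity of 2 terminates at degree 2.
Standard normalization: leading coefficient of H_n is 2^n, so a_2 = 2^2 = 4. Work downward with a_k = (k+1)(k+2) a_{k+2} / (2(k - n)):
  a_0 = (1)(2)(4) / (2(0 - 2)) = 8/(-4) = -2
Hence H_2(x) = 4 x^2 - 2.

H_2(x); series = 4 x^2 - 2


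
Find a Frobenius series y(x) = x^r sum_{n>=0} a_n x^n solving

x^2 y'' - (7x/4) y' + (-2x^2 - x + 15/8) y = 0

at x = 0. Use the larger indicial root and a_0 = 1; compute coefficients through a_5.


Write in Frobenius form y'' + (p(x)/x) y' + (q(x)/x^2) y = 0:
  p(x) = -7/4,  q(x) = -2x^2 - x + 15/8.
Indicial equation: r(r-1) + (-7/4) r + (15/8) = 0 -> roots r_1 = 3/2, r_2 = 5/4.
Take r = r_1 = 3/2. Let y(x) = x^r sum_{n>=0} a_n x^n with a_0 = 1.
Substitute y = x^r sum a_n x^n and match x^{r+n}. The recurrence is
  D(n) a_n - 1 a_{n-1} - 2 a_{n-2} = 0,  where D(n) = (r+n)(r+n-1) + (-7/4)(r+n) + (15/8).
  a_n = [1 a_{n-1} + 2 a_{n-2}] / D(n).
Since the indicial polynomial factors as (r - r_1)(r - r_2), D(n) = (r_1 + n - r_1)(r_1 + n - r_2) = n(n + 1/4).
Evaluating step by step (a_0 = 1):
  n = 1: D(1) = 1(1 + 1/4) = 5/4; numerator = 1(1) = 1; a_1 = (1)/(5/4) = 4/5
  n = 2: D(2) = 2(2 + 1/4) = 9/2; numerator = 1(4/5) + 2(1) = 14/5; a_2 = (14/5)/(9/2) = 28/45
  n = 3: D(3) = 3(3 + 1/4) = 39/4; numerator = 1(28/45) + 2(4/5) = 20/9; a_3 = (20/9)/(39/4) = 80/351
  n = 4: D(4) = 4(4 + 1/4) = 17; numerator = 1(80/351) + 2(28/45) = 2584/1755; a_4 = (2584/1755)/(17) = 152/1755
  n = 5: D(5) = 5(5 + 1/4) = 105/4; numerator = 1(152/1755) + 2(80/351) = 952/1755; a_5 = (952/1755)/(105/4) = 544/26325

r = 3/2; a_0 = 1; a_1 = 4/5; a_2 = 28/45; a_3 = 80/351; a_4 = 152/1755; a_5 = 544/26325


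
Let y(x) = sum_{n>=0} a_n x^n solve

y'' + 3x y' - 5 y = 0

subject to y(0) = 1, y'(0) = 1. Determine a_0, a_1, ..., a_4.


Ansatz: y(x) = sum_{n>=0} a_n x^n, so y'(x) = sum_{n>=1} n a_n x^(n-1) and y''(x) = sum_{n>=2} n(n-1) a_n x^(n-2).
Substitute into P(x) y'' + Q(x) y' + R(x) y = 0 with P(x) = 1, Q(x) = 3x, R(x) = -5, and match powers of x.
Initial conditions: a_0 = 1, a_1 = 1.
Setting the coefficient of each power of x to zero and solving order by order (substituting the coefficients already found):
  x^0: 2 a_2 - 5 a_0 = 0  ->  2 a_2 = 5 a_0 = 5  ->  a_2 = 5/2
  x^1: 6 a_3 - 2 a_1 = 0  ->  6 a_3 = 2 a_1 = 2  ->  a_3 = 1/3
  x^2: 12 a_4 + a_2 = 0  ->  12 a_4 = -a_2 = -5/2  ->  a_4 = -5/24
Truncated series: y(x) = 1 + x + (5/2) x^2 + (1/3) x^3 - (5/24) x^4 + O(x^5).

a_0 = 1; a_1 = 1; a_2 = 5/2; a_3 = 1/3; a_4 = -5/24


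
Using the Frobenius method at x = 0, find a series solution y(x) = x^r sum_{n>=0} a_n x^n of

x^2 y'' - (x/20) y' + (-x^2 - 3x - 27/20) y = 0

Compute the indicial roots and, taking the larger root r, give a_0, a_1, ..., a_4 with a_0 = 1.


Write in Frobenius form y'' + (p(x)/x) y' + (q(x)/x^2) y = 0:
  p(x) = -1/20,  q(x) = -x^2 - 3x - 27/20.
Indicial equation: r(r-1) + (-1/20) r + (-27/20) = 0 -> roots r_1 = 9/5, r_2 = -3/4.
Take r = r_1 = 9/5. Let y(x) = x^r sum_{n>=0} a_n x^n with a_0 = 1.
Substitute y = x^r sum a_n x^n and match x^{r+n}. The recurrence is
  D(n) a_n - 3 a_{n-1} - 1 a_{n-2} = 0,  where D(n) = (r+n)(r+n-1) + (-1/20)(r+n) + (-27/20).
  a_n = [3 a_{n-1} + 1 a_{n-2}] / D(n).
Since the indicial polynomial factors as (r - r_1)(r - r_2), D(n) = (r_1 + n - r_1)(r_1 + n - r_2) = n(n + 51/20).
Evaluating step by step (a_0 = 1):
  n = 1: D(1) = 1(1 + 51/20) = 71/20; numerator = 3(1) = 3; a_1 = (3)/(71/20) = 60/71
  n = 2: D(2) = 2(2 + 51/20) = 91/10; numerator = 3(60/71) + 1(1) = 251/71; a_2 = (251/71)/(91/10) = 2510/6461
  n = 3: D(3) = 3(3 + 51/20) = 333/20; numerator = 3(2510/6461) + 1(60/71) = 12990/6461; a_3 = (12990/6461)/(333/20) = 86600/717171
  n = 4: D(4) = 4(4 + 51/20) = 131/5; numerator = 3(86600/717171) + 1(2510/6461) = 179470/239057; a_4 = (179470/239057)/(131/5) = 6850/239057

r = 9/5; a_0 = 1; a_1 = 60/71; a_2 = 2510/6461; a_3 = 86600/717171; a_4 = 6850/239057


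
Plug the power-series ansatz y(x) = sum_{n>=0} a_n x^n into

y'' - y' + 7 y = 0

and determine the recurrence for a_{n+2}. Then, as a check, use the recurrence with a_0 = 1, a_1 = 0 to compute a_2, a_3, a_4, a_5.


Substitute y = sum_n a_n x^n.
y''(x) has coefficient (n+2)(n+1) a_{n+2} at x^n;
-y'(x) has coefficient -(n+1) a_{n+1} at x^n;
7 y(x) has coefficient 7 a_n at x^n.
Matching x^n: (n+2)(n+1) a_{n+2} - (n+1) a_{n+1} + 7 a_n = 0.
Thus a_{n+2} = [(n+1) a_{n+1} - 7 a_n] / ((n+1)(n+2)).

Check with a_0 = 1, a_1 = 0 (apply the recurrence for n = 0, 1, 2, 3): a_0 = 1, a_1 = 0, a_2 = -7/2, a_3 = -7/6, a_4 = 7/4, a_5 = 91/120.

a_(n+2) = [(n+1) a_(n+1) - 7 a_n] / ((n+1)(n+2)); check: a_0 = 1, a_1 = 0, a_2 = -7/2, a_3 = -7/6, a_4 = 7/4, a_5 = 91/120


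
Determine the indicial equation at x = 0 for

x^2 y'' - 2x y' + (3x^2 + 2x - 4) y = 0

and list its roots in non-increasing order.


Divide by x^2 to reach normal form y'' + P_1(x) y' + P_2(x) y = 0 with P_1(x) = -2/x and P_2(x) = 3 + 2/x - 4/x^2.
x = 0 is a singular point because the y'-coefficient -2/x has a pole at x = 0 and the y-coefficient 3 + 2/x - 4/x^2 has a pole at x = 0.
It is a regular singular point because x P_1(x) = p(x) = -2 and x^2 P_2(x) = q(x) = 3x^2 + 2x - 4 are polynomials, hence analytic at x = 0.
p(0) = -2,  q(0) = -4.
Indicial equation: r(r-1) + p(0) r + q(0) = 0, i.e. r^2 + (p(0) - 1) r + q(0) = 0, i.e. r^2 - 3 r - 4 = 0.
Discriminant: (-3)^2 - 4(-4) = 25, so r = (3 ± 5)/2.
Solving: r_1 = 4, r_2 = -1.

indicial: r^2 - 3 r - 4 = 0; roots r_1 = 4, r_2 = -1


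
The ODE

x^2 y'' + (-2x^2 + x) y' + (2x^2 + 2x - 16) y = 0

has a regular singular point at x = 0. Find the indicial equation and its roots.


Divide by x^2 to reach normal form y'' + P_1(x) y' + P_2(x) y = 0 with P_1(x) = -2 + 1/x and P_2(x) = 2 + 2/x - 16/x^2.
x = 0 is a singular point because the y'-coefficient -2 + 1/x has a pole at x = 0 and the y-coefficient 2 + 2/x - 16/x^2 has a pole at x = 0.
It is a regular singular point because x P_1(x) = p(x) = 1 - 2x and x^2 P_2(x) = q(x) = 2x^2 + 2x - 16 are polynomials, hence analytic at x = 0.
p(0) = 1,  q(0) = -16.
Indicial equation: r(r-1) + p(0) r + q(0) = 0, i.e. r^2 + (p(0) - 1) r + q(0) = 0, i.e. r^2 - 16 = 0.
Discriminant: (0)^2 - 4(-16) = 64, so r = (0 ± 8)/2.
Solving: r_1 = 4, r_2 = -4.

indicial: r^2 - 16 = 0; roots r_1 = 4, r_2 = -4


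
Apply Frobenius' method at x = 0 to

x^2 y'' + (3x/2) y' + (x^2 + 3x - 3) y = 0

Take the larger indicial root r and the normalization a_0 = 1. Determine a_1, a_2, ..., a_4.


Write in Frobenius form y'' + (p(x)/x) y' + (q(x)/x^2) y = 0:
  p(x) = 3/2,  q(x) = x^2 + 3x - 3.
Indicial equation: r(r-1) + (3/2) r + (-3) = 0 -> roots r_1 = 3/2, r_2 = -2.
Take r = r_1 = 3/2. Let y(x) = x^r sum_{n>=0} a_n x^n with a_0 = 1.
Substitute y = x^r sum a_n x^n and match x^{r+n}. The recurrence is
  D(n) a_n + 3 a_{n-1} + 1 a_{n-2} = 0,  where D(n) = (r+n)(r+n-1) + (3/2)(r+n) + (-3).
  a_n = [-3 a_{n-1} - 1 a_{n-2}] / D(n).
Since the indicial polynomial factors as (r - r_1)(r - r_2), D(n) = (r_1 + n - r_1)(r_1 + n - r_2) = n(n + 7/2).
Evaluating step by step (a_0 = 1):
  n = 1: D(1) = 1(1 + 7/2) = 9/2; numerator = -3(1) = -3; a_1 = (-3)/(9/2) = -2/3
  n = 2: D(2) = 2(2 + 7/2) = 11; numerator = -3(-2/3) - 1(1) = 1; a_2 = (1)/(11) = 1/11
  n = 3: D(3) = 3(3 + 7/2) = 39/2; numerator = -3(1/11) - 1(-2/3) = 13/33; a_3 = (13/33)/(39/2) = 2/99
  n = 4: D(4) = 4(4 + 7/2) = 30; numerator = -3(2/99) - 1(1/11) = -5/33; a_4 = (-5/33)/(30) = -1/198

r = 3/2; a_0 = 1; a_1 = -2/3; a_2 = 1/11; a_3 = 2/99; a_4 = -1/198


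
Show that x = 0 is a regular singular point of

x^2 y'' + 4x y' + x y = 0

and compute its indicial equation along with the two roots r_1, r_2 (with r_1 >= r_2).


Divide by x^2 to reach normal form y'' + P_1(x) y' + P_2(x) y = 0 with P_1(x) = 4/x and P_2(x) = 1/x.
x = 0 is a singular point because the y'-coefficient 4/x has a pole at x = 0 and the y-coefficient 1/x has a pole at x = 0.
It is a regular singular point because x P_1(x) = p(x) = 4 and x^2 P_2(x) = q(x) = x are polynomials, hence analytic at x = 0.
p(0) = 4,  q(0) = 0.
Indicial equation: r(r-1) + p(0) r + q(0) = 0, i.e. r^2 + (p(0) - 1) r + q(0) = 0, i.e. r^2 + 3 r = 0.
Discriminant: (3)^2 - 4(0) = 9, so r = (-3 ± 3)/2.
Solving: r_1 = 0, r_2 = -3.

indicial: r^2 + 3 r = 0; roots r_1 = 0, r_2 = -3


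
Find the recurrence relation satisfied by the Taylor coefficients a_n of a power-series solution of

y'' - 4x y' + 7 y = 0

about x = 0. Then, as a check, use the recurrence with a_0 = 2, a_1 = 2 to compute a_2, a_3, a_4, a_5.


Substitute y = sum_n a_n x^n.
y''(x) has coefficient (n+2)(n+1) a_{n+2} at x^n;
-4 x y'(x) has coefficient -4 n a_n at x^n (shift);
7 y(x) has coefficient 7 a_n at x^n.
Matching x^n: (n+2)(n+1) a_{n+2} + (-4n + 7) a_n = 0.
Thus a_{n+2} = (4n - 7) / ((n+1)(n+2)) * a_n.

Check with a_0 = 2, a_1 = 2 (apply the recurrence for n = 0, 1, 2, 3): a_0 = 2, a_1 = 2, a_2 = -7, a_3 = -1, a_4 = -7/12, a_5 = -1/4.

a_(n+2) = (4n - 7) / ((n+1)(n+2)) * a_n; check: a_0 = 2, a_1 = 2, a_2 = -7, a_3 = -1, a_4 = -7/12, a_5 = -1/4


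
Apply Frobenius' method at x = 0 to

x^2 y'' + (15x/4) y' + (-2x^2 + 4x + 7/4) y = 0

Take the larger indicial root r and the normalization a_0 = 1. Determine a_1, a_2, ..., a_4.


Write in Frobenius form y'' + (p(x)/x) y' + (q(x)/x^2) y = 0:
  p(x) = 15/4,  q(x) = -2x^2 + 4x + 7/4.
Indicial equation: r(r-1) + (15/4) r + (7/4) = 0 -> roots r_1 = -1, r_2 = -7/4.
Take r = r_1 = -1. Let y(x) = x^r sum_{n>=0} a_n x^n with a_0 = 1.
Substitute y = x^r sum a_n x^n and match x^{r+n}. The recurrence is
  D(n) a_n + 4 a_{n-1} - 2 a_{n-2} = 0,  where D(n) = (r+n)(r+n-1) + (15/4)(r+n) + (7/4).
  a_n = [-4 a_{n-1} + 2 a_{n-2}] / D(n).
Since the indicial polynomial factors as (r - r_1)(r - r_2), D(n) = (r_1 + n - r_1)(r_1 + n - r_2) = n(n + 3/4).
Evaluating step by step (a_0 = 1):
  n = 1: D(1) = 1(1 + 3/4) = 7/4; numerator = -4(1) = -4; a_1 = (-4)/(7/4) = -16/7
  n = 2: D(2) = 2(2 + 3/4) = 11/2; numerator = -4(-16/7) + 2(1) = 78/7; a_2 = (78/7)/(11/2) = 156/77
  n = 3: D(3) = 3(3 + 3/4) = 45/4; numerator = -4(156/77) + 2(-16/7) = -976/77; a_3 = (-976/77)/(45/4) = -3904/3465
  n = 4: D(4) = 4(4 + 3/4) = 19; numerator = -4(-3904/3465) + 2(156/77) = 2696/315; a_4 = (2696/315)/(19) = 2696/5985

r = -1; a_0 = 1; a_1 = -16/7; a_2 = 156/77; a_3 = -3904/3465; a_4 = 2696/5985


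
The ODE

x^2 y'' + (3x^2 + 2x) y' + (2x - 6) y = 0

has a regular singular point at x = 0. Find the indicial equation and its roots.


Divide by x^2 to reach normal form y'' + P_1(x) y' + P_2(x) y = 0 with P_1(x) = 3 + 2/x and P_2(x) = 2/x - 6/x^2.
x = 0 is a singular point because the y'-coefficient 3 + 2/x has a pole at x = 0 and the y-coefficient 2/x - 6/x^2 has a pole at x = 0.
It is a regular singular point because x P_1(x) = p(x) = 3x + 2 and x^2 P_2(x) = q(x) = 2x - 6 are polynomials, hence analytic at x = 0.
p(0) = 2,  q(0) = -6.
Indicial equation: r(r-1) + p(0) r + q(0) = 0, i.e. r^2 + (p(0) - 1) r + q(0) = 0, i.e. r^2 + 1 r - 6 = 0.
Discriminant: (1)^2 - 4(-6) = 25, so r = (-1 ± 5)/2.
Solving: r_1 = 2, r_2 = -3.

indicial: r^2 + 1 r - 6 = 0; roots r_1 = 2, r_2 = -3


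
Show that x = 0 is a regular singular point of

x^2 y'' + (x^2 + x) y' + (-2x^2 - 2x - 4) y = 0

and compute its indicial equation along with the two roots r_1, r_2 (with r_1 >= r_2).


Divide by x^2 to reach normal form y'' + P_1(x) y' + P_2(x) y = 0 with P_1(x) = 1 + 1/x and P_2(x) = -2 - 2/x - 4/x^2.
x = 0 is a singular point because the y'-coefficient 1 + 1/x has a pole at x = 0 and the y-coefficient -2 - 2/x - 4/x^2 has a pole at x = 0.
It is a regular singular point because x P_1(x) = p(x) = x + 1 and x^2 P_2(x) = q(x) = -2x^2 - 2x - 4 are polynomials, hence analytic at x = 0.
p(0) = 1,  q(0) = -4.
Indicial equation: r(r-1) + p(0) r + q(0) = 0, i.e. r^2 + (p(0) - 1) r + q(0) = 0, i.e. r^2 - 4 = 0.
Discriminant: (0)^2 - 4(-4) = 16, so r = (0 ± 4)/2.
Solving: r_1 = 2, r_2 = -2.

indicial: r^2 - 4 = 0; roots r_1 = 2, r_2 = -2


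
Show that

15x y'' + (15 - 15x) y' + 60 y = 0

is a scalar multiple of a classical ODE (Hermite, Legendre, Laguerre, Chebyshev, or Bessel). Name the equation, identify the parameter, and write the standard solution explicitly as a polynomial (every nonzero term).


All three coefficients share the factor 15; dividing through by 15 gives  x y'' + (1 - x) y' + 4 y = 0.
This matches the Laguerre equation x y'' + (1 - x) y' + n y = 0 with n = 4; the polynomial solution is L_4(x).
With y = sum_k a_k x^k, matching x^k gives (k+1)k a_{k+1} + (k+1) a_{k+1} - k a_k + n a_k = 0, i.e. (k+1)^2 a_{k+1} = (k - n) a_k = (k - 4) a_k. The right side vanishes at k = 4, so the series terminates at degree 4.
Standard normalization L_n(0) = 1 gives a_0 = 1. Work upward with a_{k+1} = (k - 4) a_k / (k+1)^2:
  a_1 = (0 - 4)(1) / 1^2 = -4/1 = -4
  a_2 = (1 - 4)(-4) / 2^2 = 12/4 = 3
  a_3 = (2 - 4)(3) / 3^2 = -6/9 = -2/3
  a_4 = (3 - 4)(-2/3) / 4^2 = (2/3)/16 = 1/24
Hence L_4(x) = x^4/24 - 2 x^3/3 + 3 x^2 - 4 x + 1.

L_4(x); series = x^4/24 - 2 x^3/3 + 3 x^2 - 4 x + 1


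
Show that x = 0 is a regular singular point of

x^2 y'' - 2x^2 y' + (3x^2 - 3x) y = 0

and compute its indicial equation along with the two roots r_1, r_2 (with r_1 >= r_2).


Divide by x^2 to reach normal form y'' + P_1(x) y' + P_2(x) y = 0 with P_1(x) = -2 and P_2(x) = 3 - 3/x.
x = 0 is a singular point because the y-coefficient 3 - 3/x has a pole at x = 0.
It is a regular singular point because x P_1(x) = p(x) = -2x and x^2 P_2(x) = q(x) = 3x^2 - 3x are polynomials, hence analytic at x = 0.
p(0) = 0,  q(0) = 0.
Indicial equation: r(r-1) + p(0) r + q(0) = 0, i.e. r^2 + (p(0) - 1) r + q(0) = 0, i.e. r^2 - 1 r = 0.
Discriminant: (-1)^2 - 4(0) = 1, so r = (1 ± 1)/2.
Solving: r_1 = 1, r_2 = 0.

indicial: r^2 - 1 r = 0; roots r_1 = 1, r_2 = 0


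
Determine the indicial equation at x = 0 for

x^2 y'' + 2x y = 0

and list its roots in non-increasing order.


Divide by x^2 to reach normal form y'' + P_1(x) y' + P_2(x) y = 0 with P_1(x) = 0 and P_2(x) = 2/x.
x = 0 is a singular point because the y-coefficient 2/x has a pole at x = 0.
It is a regular singular point because x P_1(x) = p(x) = 0 and x^2 P_2(x) = q(x) = 2x are polynomials, hence analytic at x = 0.
p(0) = 0,  q(0) = 0.
Indicial equation: r(r-1) + p(0) r + q(0) = 0, i.e. r^2 + (p(0) - 1) r + q(0) = 0, i.e. r^2 - 1 r = 0.
Discriminant: (-1)^2 - 4(0) = 1, so r = (1 ± 1)/2.
Solving: r_1 = 1, r_2 = 0.

indicial: r^2 - 1 r = 0; roots r_1 = 1, r_2 = 0


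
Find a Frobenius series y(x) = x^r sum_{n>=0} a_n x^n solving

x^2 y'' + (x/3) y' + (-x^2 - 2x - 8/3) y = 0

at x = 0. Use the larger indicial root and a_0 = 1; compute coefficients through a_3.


Write in Frobenius form y'' + (p(x)/x) y' + (q(x)/x^2) y = 0:
  p(x) = 1/3,  q(x) = -x^2 - 2x - 8/3.
Indicial equation: r(r-1) + (1/3) r + (-8/3) = 0 -> roots r_1 = 2, r_2 = -4/3.
Take r = r_1 = 2. Let y(x) = x^r sum_{n>=0} a_n x^n with a_0 = 1.
Substitute y = x^r sum a_n x^n and match x^{r+n}. The recurrence is
  D(n) a_n - 2 a_{n-1} - 1 a_{n-2} = 0,  where D(n) = (r+n)(r+n-1) + (1/3)(r+n) + (-8/3).
  a_n = [2 a_{n-1} + 1 a_{n-2}] / D(n).
Since the indicial polynomial factors as (r - r_1)(r - r_2), D(n) = (r_1 + n - r_1)(r_1 + n - r_2) = n(n + 10/3).
Evaluating step by step (a_0 = 1):
  n = 1: D(1) = 1(1 + 10/3) = 13/3; numerator = 2(1) = 2; a_1 = (2)/(13/3) = 6/13
  n = 2: D(2) = 2(2 + 10/3) = 32/3; numerator = 2(6/13) + 1(1) = 25/13; a_2 = (25/13)/(32/3) = 75/416
  n = 3: D(3) = 3(3 + 10/3) = 19; numerator = 2(75/416) + 1(6/13) = 171/208; a_3 = (171/208)/(19) = 9/208

r = 2; a_0 = 1; a_1 = 6/13; a_2 = 75/416; a_3 = 9/208


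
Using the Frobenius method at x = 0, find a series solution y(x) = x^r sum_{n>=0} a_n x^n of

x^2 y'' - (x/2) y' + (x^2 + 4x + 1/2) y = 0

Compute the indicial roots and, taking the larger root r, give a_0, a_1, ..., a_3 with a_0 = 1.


Write in Frobenius form y'' + (p(x)/x) y' + (q(x)/x^2) y = 0:
  p(x) = -1/2,  q(x) = x^2 + 4x + 1/2.
Indicial equation: r(r-1) + (-1/2) r + (1/2) = 0 -> roots r_1 = 1, r_2 = 1/2.
Take r = r_1 = 1. Let y(x) = x^r sum_{n>=0} a_n x^n with a_0 = 1.
Substitute y = x^r sum a_n x^n and match x^{r+n}. The recurrence is
  D(n) a_n + 4 a_{n-1} + 1 a_{n-2} = 0,  where D(n) = (r+n)(r+n-1) + (-1/2)(r+n) + (1/2).
  a_n = [-4 a_{n-1} - 1 a_{n-2}] / D(n).
Since the indicial polynomial factors as (r - r_1)(r - r_2), D(n) = (r_1 + n - r_1)(r_1 + n - r_2) = n(n + 1/2).
Evaluating step by step (a_0 = 1):
  n = 1: D(1) = 1(1 + 1/2) = 3/2; numerator = -4(1) = -4; a_1 = (-4)/(3/2) = -8/3
  n = 2: D(2) = 2(2 + 1/2) = 5; numerator = -4(-8/3) - 1(1) = 29/3; a_2 = (29/3)/(5) = 29/15
  n = 3: D(3) = 3(3 + 1/2) = 21/2; numerator = -4(29/15) - 1(-8/3) = -76/15; a_3 = (-76/15)/(21/2) = -152/315

r = 1; a_0 = 1; a_1 = -8/3; a_2 = 29/15; a_3 = -152/315


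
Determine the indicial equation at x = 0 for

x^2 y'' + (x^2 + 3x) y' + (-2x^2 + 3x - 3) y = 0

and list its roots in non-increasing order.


Divide by x^2 to reach normal form y'' + P_1(x) y' + P_2(x) y = 0 with P_1(x) = 1 + 3/x and P_2(x) = -2 + 3/x - 3/x^2.
x = 0 is a singular point because the y'-coefficient 1 + 3/x has a pole at x = 0 and the y-coefficient -2 + 3/x - 3/x^2 has a pole at x = 0.
It is a regular singular point because x P_1(x) = p(x) = x + 3 and x^2 P_2(x) = q(x) = -2x^2 + 3x - 3 are polynomials, hence analytic at x = 0.
p(0) = 3,  q(0) = -3.
Indicial equation: r(r-1) + p(0) r + q(0) = 0, i.e. r^2 + (p(0) - 1) r + q(0) = 0, i.e. r^2 + 2 r - 3 = 0.
Discriminant: (2)^2 - 4(-3) = 16, so r = (-2 ± 4)/2.
Solving: r_1 = 1, r_2 = -3.

indicial: r^2 + 2 r - 3 = 0; roots r_1 = 1, r_2 = -3


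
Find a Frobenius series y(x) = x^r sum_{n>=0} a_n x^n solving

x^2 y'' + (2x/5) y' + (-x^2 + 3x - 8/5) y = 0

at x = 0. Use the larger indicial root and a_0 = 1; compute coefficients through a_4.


Write in Frobenius form y'' + (p(x)/x) y' + (q(x)/x^2) y = 0:
  p(x) = 2/5,  q(x) = -x^2 + 3x - 8/5.
Indicial equation: r(r-1) + (2/5) r + (-8/5) = 0 -> roots r_1 = 8/5, r_2 = -1.
Take r = r_1 = 8/5. Let y(x) = x^r sum_{n>=0} a_n x^n with a_0 = 1.
Substitute y = x^r sum a_n x^n and match x^{r+n}. The recurrence is
  D(n) a_n + 3 a_{n-1} - 1 a_{n-2} = 0,  where D(n) = (r+n)(r+n-1) + (2/5)(r+n) + (-8/5).
  a_n = [-3 a_{n-1} + 1 a_{n-2}] / D(n).
Since the indicial polynomial factors as (r - r_1)(r - r_2), D(n) = (r_1 + n - r_1)(r_1 + n - r_2) = n(n + 13/5).
Evaluating step by step (a_0 = 1):
  n = 1: D(1) = 1(1 + 13/5) = 18/5; numerator = -3(1) = -3; a_1 = (-3)/(18/5) = -5/6
  n = 2: D(2) = 2(2 + 13/5) = 46/5; numerator = -3(-5/6) + 1(1) = 7/2; a_2 = (7/2)/(46/5) = 35/92
  n = 3: D(3) = 3(3 + 13/5) = 84/5; numerator = -3(35/92) + 1(-5/6) = -545/276; a_3 = (-545/276)/(84/5) = -2725/23184
  n = 4: D(4) = 4(4 + 13/5) = 132/5; numerator = -3(-2725/23184) + 1(35/92) = 5665/7728; a_4 = (5665/7728)/(132/5) = 2575/92736

r = 8/5; a_0 = 1; a_1 = -5/6; a_2 = 35/92; a_3 = -2725/23184; a_4 = 2575/92736


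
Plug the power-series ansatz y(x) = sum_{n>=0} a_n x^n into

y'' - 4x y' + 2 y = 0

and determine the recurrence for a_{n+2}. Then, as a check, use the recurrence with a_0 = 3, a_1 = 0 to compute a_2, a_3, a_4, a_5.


Substitute y = sum_n a_n x^n.
y''(x) has coefficient (n+2)(n+1) a_{n+2} at x^n;
-4 x y'(x) has coefficient -4 n a_n at x^n (shift);
2 y(x) has coefficient 2 a_n at x^n.
Matching x^n: (n+2)(n+1) a_{n+2} + (-4n + 2) a_n = 0.
Thus a_{n+2} = (4n - 2) / ((n+1)(n+2)) * a_n.

Check with a_0 = 3, a_1 = 0 (apply the recurrence for n = 0, 1, 2, 3): a_0 = 3, a_1 = 0, a_2 = -3, a_3 = 0, a_4 = -3/2, a_5 = 0.

a_(n+2) = (4n - 2) / ((n+1)(n+2)) * a_n; check: a_0 = 3, a_1 = 0, a_2 = -3, a_3 = 0, a_4 = -3/2, a_5 = 0


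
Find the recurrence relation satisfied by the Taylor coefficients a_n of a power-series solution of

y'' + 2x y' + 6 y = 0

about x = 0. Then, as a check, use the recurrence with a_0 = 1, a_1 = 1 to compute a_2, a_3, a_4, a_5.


Substitute y = sum_n a_n x^n.
y''(x) has coefficient (n+2)(n+1) a_{n+2} at x^n;
2 x y'(x) has coefficient 2 n a_n at x^n (shift);
6 y(x) has coefficient 6 a_n at x^n.
Matching x^n: (n+2)(n+1) a_{n+2} + (2n + 6) a_n = 0.
Thus a_{n+2} = (-2n - 6) / ((n+1)(n+2)) * a_n.

Check with a_0 = 1, a_1 = 1 (apply the recurrence for n = 0, 1, 2, 3): a_0 = 1, a_1 = 1, a_2 = -3, a_3 = -4/3, a_4 = 5/2, a_5 = 4/5.

a_(n+2) = (-2n - 6) / ((n+1)(n+2)) * a_n; check: a_0 = 1, a_1 = 1, a_2 = -3, a_3 = -4/3, a_4 = 5/2, a_5 = 4/5


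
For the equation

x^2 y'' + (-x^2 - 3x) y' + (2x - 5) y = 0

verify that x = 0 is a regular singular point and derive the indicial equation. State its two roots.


Divide by x^2 to reach normal form y'' + P_1(x) y' + P_2(x) y = 0 with P_1(x) = -1 - 3/x and P_2(x) = 2/x - 5/x^2.
x = 0 is a singular point because the y'-coefficient -1 - 3/x has a pole at x = 0 and the y-coefficient 2/x - 5/x^2 has a pole at x = 0.
It is a regular singular point because x P_1(x) = p(x) = -x - 3 and x^2 P_2(x) = q(x) = 2x - 5 are polynomials, hence analytic at x = 0.
p(0) = -3,  q(0) = -5.
Indicial equation: r(r-1) + p(0) r + q(0) = 0, i.e. r^2 + (p(0) - 1) r + q(0) = 0, i.e. r^2 - 4 r - 5 = 0.
Discriminant: (-4)^2 - 4(-5) = 36, so r = (4 ± 6)/2.
Solving: r_1 = 5, r_2 = -1.

indicial: r^2 - 4 r - 5 = 0; roots r_1 = 5, r_2 = -1


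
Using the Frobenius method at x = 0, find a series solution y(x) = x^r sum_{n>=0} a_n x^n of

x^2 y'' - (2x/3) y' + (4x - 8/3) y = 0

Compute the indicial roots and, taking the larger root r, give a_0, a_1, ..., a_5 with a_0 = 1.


Write in Frobenius form y'' + (p(x)/x) y' + (q(x)/x^2) y = 0:
  p(x) = -2/3,  q(x) = 4x - 8/3.
Indicial equation: r(r-1) + (-2/3) r + (-8/3) = 0 -> roots r_1 = 8/3, r_2 = -1.
Take r = r_1 = 8/3. Let y(x) = x^r sum_{n>=0} a_n x^n with a_0 = 1.
Substitute y = x^r sum a_n x^n and match x^{r+n}. The recurrence is
  D(n) a_n + 4 a_{n-1} = 0,  where D(n) = (r+n)(r+n-1) + (-2/3)(r+n) + (-8/3).
  a_n = -4 / D(n) * a_{n-1}.
Since the indicial polynomial factors as (r - r_1)(r - r_2), D(n) = (r_1 + n - r_1)(r_1 + n - r_2) = n(n + 11/3).
Evaluating step by step (a_0 = 1):
  n = 1: D(1) = 1(1 + 11/3) = 14/3; numerator = -4(1) = -4; a_1 = (-4)/(14/3) = -6/7
  n = 2: D(2) = 2(2 + 11/3) = 34/3; numerator = -4(-6/7) = 24/7; a_2 = (24/7)/(34/3) = 36/119
  n = 3: D(3) = 3(3 + 11/3) = 20; numerator = -4(36/119) = -144/119; a_3 = (-144/119)/(20) = -36/595
  n = 4: D(4) = 4(4 + 11/3) = 92/3; numerator = -4(-36/595) = 144/595; a_4 = (144/595)/(92/3) = 108/13685
  n = 5: D(5) = 5(5 + 11/3) = 130/3; numerator = -4(108/13685) = -432/13685; a_5 = (-432/13685)/(130/3) = -648/889525

r = 8/3; a_0 = 1; a_1 = -6/7; a_2 = 36/119; a_3 = -36/595; a_4 = 108/13685; a_5 = -648/889525
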